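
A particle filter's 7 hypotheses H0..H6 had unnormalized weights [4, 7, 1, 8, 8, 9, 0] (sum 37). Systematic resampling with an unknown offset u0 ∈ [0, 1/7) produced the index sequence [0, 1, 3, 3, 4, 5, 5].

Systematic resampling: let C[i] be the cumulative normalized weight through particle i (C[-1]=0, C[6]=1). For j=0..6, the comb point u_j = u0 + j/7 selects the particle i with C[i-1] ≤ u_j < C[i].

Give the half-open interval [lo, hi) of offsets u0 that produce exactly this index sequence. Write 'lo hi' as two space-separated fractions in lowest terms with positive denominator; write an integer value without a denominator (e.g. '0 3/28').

11/259 4/37

C = [4/37, 11/37, 12/37, 20/37, 28/37, 1, 1]
j=0 picked index 0: u0 ∈ [0, 4/37)
j=1 picked index 1: u0 ∈ [-9/259, 40/259)
j=2 picked index 3: u0 ∈ [10/259, 66/259)
j=3 picked index 3: u0 ∈ [-27/259, 29/259)
j=4 picked index 4: u0 ∈ [-8/259, 48/259)
j=5 picked index 5: u0 ∈ [11/259, 2/7)
j=6 picked index 5: u0 ∈ [-26/259, 1/7)
intersection: [11/259, 4/37)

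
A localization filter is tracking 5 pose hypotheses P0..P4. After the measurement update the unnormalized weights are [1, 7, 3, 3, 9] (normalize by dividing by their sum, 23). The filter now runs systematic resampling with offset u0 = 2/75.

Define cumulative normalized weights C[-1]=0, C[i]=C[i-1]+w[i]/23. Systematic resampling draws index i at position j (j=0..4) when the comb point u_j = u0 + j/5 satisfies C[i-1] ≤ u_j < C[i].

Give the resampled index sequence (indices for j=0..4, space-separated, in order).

0 1 2 4 4

C = [1/23, 8/23, 11/23, 14/23, 1]
j=0: u_0=2/75 ∈ [0, 1/23) → index 0
j=1: u_1=17/75 ∈ [1/23, 8/23) → index 1
j=2: u_2=32/75 ∈ [8/23, 11/23) → index 2
j=3: u_3=47/75 ∈ [14/23, 1) → index 4
j=4: u_4=62/75 ∈ [14/23, 1) → index 4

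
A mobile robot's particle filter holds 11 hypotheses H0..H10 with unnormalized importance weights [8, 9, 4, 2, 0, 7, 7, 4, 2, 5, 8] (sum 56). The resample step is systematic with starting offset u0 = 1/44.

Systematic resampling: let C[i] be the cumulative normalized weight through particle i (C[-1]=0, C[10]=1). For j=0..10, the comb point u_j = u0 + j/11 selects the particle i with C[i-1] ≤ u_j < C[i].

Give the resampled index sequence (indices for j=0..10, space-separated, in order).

0 0 1 1 3 5 6 6 8 9 10

C = [1/7, 17/56, 3/8, 23/56, 23/56, 15/28, 37/56, 41/56, 43/56, 6/7, 1]
j=0: u_0=1/44 ∈ [0, 1/7) → index 0
j=1: u_1=5/44 ∈ [0, 1/7) → index 0
j=2: u_2=9/44 ∈ [1/7, 17/56) → index 1
j=3: u_3=13/44 ∈ [1/7, 17/56) → index 1
j=4: u_4=17/44 ∈ [3/8, 23/56) → index 3
j=5: u_5=21/44 ∈ [23/56, 15/28) → index 5
j=6: u_6=25/44 ∈ [15/28, 37/56) → index 6
j=7: u_7=29/44 ∈ [15/28, 37/56) → index 6
j=8: u_8=3/4 ∈ [41/56, 43/56) → index 8
j=9: u_9=37/44 ∈ [43/56, 6/7) → index 9
j=10: u_10=41/44 ∈ [6/7, 1) → index 10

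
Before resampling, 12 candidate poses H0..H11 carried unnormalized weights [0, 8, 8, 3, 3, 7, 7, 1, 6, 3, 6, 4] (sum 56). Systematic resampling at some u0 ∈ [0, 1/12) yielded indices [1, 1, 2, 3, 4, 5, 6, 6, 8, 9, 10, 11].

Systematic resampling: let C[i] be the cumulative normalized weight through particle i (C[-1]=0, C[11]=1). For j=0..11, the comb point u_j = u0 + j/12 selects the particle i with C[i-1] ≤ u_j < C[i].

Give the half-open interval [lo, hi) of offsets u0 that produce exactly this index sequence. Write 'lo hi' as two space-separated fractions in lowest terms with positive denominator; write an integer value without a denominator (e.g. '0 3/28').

1/28 5/84

C = [0, 1/7, 2/7, 19/56, 11/28, 29/56, 9/14, 37/56, 43/56, 23/28, 13/14, 1]
j=0 picked index 1: u0 ∈ [0, 1/7)
j=1 picked index 1: u0 ∈ [-1/12, 5/84)
j=2 picked index 2: u0 ∈ [-1/42, 5/42)
j=3 picked index 3: u0 ∈ [1/28, 5/56)
j=4 picked index 4: u0 ∈ [1/168, 5/84)
j=5 picked index 5: u0 ∈ [-1/42, 17/168)
j=6 picked index 6: u0 ∈ [1/56, 1/7)
j=7 picked index 6: u0 ∈ [-11/168, 5/84)
j=8 picked index 8: u0 ∈ [-1/168, 17/168)
j=9 picked index 9: u0 ∈ [1/56, 1/14)
j=10 picked index 10: u0 ∈ [-1/84, 2/21)
j=11 picked index 11: u0 ∈ [1/84, 1/12)
intersection: [1/28, 5/84)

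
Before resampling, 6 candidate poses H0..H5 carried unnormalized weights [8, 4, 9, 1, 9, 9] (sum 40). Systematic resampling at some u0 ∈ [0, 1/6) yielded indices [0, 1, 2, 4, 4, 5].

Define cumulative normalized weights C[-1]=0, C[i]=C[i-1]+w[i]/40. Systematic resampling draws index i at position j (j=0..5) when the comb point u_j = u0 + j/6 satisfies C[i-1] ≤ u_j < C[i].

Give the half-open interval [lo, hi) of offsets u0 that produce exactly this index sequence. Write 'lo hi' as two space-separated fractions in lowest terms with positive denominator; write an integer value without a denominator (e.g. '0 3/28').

C = [1/5, 3/10, 21/40, 11/20, 31/40, 1]
j=0 picked index 0: u0 ∈ [0, 1/5)
j=1 picked index 1: u0 ∈ [1/30, 2/15)
j=2 picked index 2: u0 ∈ [-1/30, 23/120)
j=3 picked index 4: u0 ∈ [1/20, 11/40)
j=4 picked index 4: u0 ∈ [-7/60, 13/120)
j=5 picked index 5: u0 ∈ [-7/120, 1/6)
intersection: [1/20, 13/120)

1/20 13/120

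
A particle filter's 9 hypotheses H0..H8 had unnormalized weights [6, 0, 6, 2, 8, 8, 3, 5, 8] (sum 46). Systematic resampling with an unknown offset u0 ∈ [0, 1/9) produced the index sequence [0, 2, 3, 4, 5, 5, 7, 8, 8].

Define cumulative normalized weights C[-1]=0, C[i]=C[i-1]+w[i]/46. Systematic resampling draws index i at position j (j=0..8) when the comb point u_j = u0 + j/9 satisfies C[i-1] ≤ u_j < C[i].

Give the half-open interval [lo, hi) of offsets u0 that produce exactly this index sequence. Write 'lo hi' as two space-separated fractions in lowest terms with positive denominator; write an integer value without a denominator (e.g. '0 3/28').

C = [3/23, 3/23, 6/23, 7/23, 11/23, 15/23, 33/46, 19/23, 1]
j=0 picked index 0: u0 ∈ [0, 3/23)
j=1 picked index 2: u0 ∈ [4/207, 31/207)
j=2 picked index 3: u0 ∈ [8/207, 17/207)
j=3 picked index 4: u0 ∈ [-2/69, 10/69)
j=4 picked index 5: u0 ∈ [7/207, 43/207)
j=5 picked index 5: u0 ∈ [-16/207, 20/207)
j=6 picked index 7: u0 ∈ [7/138, 11/69)
j=7 picked index 8: u0 ∈ [10/207, 2/9)
j=8 picked index 8: u0 ∈ [-13/207, 1/9)
intersection: [7/138, 17/207)

7/138 17/207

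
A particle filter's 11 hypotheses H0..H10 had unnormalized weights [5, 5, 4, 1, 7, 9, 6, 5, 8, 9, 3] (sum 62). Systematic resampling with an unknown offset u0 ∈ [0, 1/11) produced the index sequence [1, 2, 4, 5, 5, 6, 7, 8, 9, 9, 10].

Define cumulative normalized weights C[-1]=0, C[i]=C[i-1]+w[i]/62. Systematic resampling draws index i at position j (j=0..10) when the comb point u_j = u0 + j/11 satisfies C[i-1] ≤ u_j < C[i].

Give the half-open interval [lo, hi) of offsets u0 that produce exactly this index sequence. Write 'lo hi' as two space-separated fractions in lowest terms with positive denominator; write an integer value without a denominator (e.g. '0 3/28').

28/341 1/11

C = [5/62, 5/31, 7/31, 15/62, 11/31, 1/2, 37/62, 21/31, 25/31, 59/62, 1]
j=0 picked index 1: u0 ∈ [5/62, 5/31)
j=1 picked index 2: u0 ∈ [24/341, 46/341)
j=2 picked index 4: u0 ∈ [41/682, 59/341)
j=3 picked index 5: u0 ∈ [28/341, 5/22)
j=4 picked index 5: u0 ∈ [-3/341, 3/22)
j=5 picked index 6: u0 ∈ [1/22, 97/682)
j=6 picked index 7: u0 ∈ [35/682, 45/341)
j=7 picked index 8: u0 ∈ [14/341, 58/341)
j=8 picked index 9: u0 ∈ [27/341, 153/682)
j=9 picked index 9: u0 ∈ [-4/341, 91/682)
j=10 picked index 10: u0 ∈ [29/682, 1/11)
intersection: [28/341, 1/11)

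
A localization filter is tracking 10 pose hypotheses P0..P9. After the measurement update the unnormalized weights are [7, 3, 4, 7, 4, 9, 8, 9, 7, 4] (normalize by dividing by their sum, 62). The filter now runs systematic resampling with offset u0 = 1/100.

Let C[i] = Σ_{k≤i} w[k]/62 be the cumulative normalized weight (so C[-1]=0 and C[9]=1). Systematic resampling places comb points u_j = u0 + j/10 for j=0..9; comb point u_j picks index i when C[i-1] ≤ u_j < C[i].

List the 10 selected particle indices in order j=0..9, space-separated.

C = [7/62, 5/31, 7/31, 21/62, 25/62, 17/31, 21/31, 51/62, 29/31, 1]
j=0: u_0=1/100 ∈ [0, 7/62) → index 0
j=1: u_1=11/100 ∈ [0, 7/62) → index 0
j=2: u_2=21/100 ∈ [5/31, 7/31) → index 2
j=3: u_3=31/100 ∈ [7/31, 21/62) → index 3
j=4: u_4=41/100 ∈ [25/62, 17/31) → index 5
j=5: u_5=51/100 ∈ [25/62, 17/31) → index 5
j=6: u_6=61/100 ∈ [17/31, 21/31) → index 6
j=7: u_7=71/100 ∈ [21/31, 51/62) → index 7
j=8: u_8=81/100 ∈ [21/31, 51/62) → index 7
j=9: u_9=91/100 ∈ [51/62, 29/31) → index 8

0 0 2 3 5 5 6 7 7 8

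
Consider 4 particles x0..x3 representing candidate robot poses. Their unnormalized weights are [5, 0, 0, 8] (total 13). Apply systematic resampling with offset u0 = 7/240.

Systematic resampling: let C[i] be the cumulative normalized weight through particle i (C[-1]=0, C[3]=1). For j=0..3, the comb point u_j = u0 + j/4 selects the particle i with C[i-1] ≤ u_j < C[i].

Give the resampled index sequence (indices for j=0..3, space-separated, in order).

C = [5/13, 5/13, 5/13, 1]
j=0: u_0=7/240 ∈ [0, 5/13) → index 0
j=1: u_1=67/240 ∈ [0, 5/13) → index 0
j=2: u_2=127/240 ∈ [5/13, 1) → index 3
j=3: u_3=187/240 ∈ [5/13, 1) → index 3

0 0 3 3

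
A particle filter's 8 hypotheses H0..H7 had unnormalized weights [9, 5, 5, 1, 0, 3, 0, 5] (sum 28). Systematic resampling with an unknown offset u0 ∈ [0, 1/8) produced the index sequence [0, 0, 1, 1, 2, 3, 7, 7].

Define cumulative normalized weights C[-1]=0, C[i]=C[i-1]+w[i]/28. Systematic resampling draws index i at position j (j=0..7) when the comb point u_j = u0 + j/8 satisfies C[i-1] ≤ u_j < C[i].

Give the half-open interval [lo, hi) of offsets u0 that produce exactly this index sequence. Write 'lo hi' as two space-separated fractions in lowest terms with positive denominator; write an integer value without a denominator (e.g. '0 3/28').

C = [9/28, 1/2, 19/28, 5/7, 5/7, 23/28, 23/28, 1]
j=0 picked index 0: u0 ∈ [0, 9/28)
j=1 picked index 0: u0 ∈ [-1/8, 11/56)
j=2 picked index 1: u0 ∈ [1/14, 1/4)
j=3 picked index 1: u0 ∈ [-3/56, 1/8)
j=4 picked index 2: u0 ∈ [0, 5/28)
j=5 picked index 3: u0 ∈ [3/56, 5/56)
j=6 picked index 7: u0 ∈ [1/14, 1/4)
j=7 picked index 7: u0 ∈ [-3/56, 1/8)
intersection: [1/14, 5/56)

1/14 5/56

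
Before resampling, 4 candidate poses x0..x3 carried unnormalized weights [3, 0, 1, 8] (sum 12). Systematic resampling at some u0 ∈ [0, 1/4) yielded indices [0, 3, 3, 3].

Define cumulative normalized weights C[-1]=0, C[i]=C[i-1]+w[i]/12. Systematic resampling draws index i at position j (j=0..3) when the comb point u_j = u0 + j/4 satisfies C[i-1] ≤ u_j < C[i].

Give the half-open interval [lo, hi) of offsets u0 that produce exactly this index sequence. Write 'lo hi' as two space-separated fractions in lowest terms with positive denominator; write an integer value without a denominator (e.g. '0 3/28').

1/12 1/4

C = [1/4, 1/4, 1/3, 1]
j=0 picked index 0: u0 ∈ [0, 1/4)
j=1 picked index 3: u0 ∈ [1/12, 3/4)
j=2 picked index 3: u0 ∈ [-1/6, 1/2)
j=3 picked index 3: u0 ∈ [-5/12, 1/4)
intersection: [1/12, 1/4)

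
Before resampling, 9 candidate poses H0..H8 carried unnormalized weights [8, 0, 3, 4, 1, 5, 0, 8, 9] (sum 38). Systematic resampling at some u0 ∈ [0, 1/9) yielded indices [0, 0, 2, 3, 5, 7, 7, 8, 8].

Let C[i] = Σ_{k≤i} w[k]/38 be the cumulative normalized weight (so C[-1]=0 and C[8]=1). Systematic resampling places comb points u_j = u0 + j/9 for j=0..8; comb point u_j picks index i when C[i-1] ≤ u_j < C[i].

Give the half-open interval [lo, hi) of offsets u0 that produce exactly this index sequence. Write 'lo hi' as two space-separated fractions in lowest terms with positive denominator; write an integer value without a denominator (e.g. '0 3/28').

C = [4/19, 4/19, 11/38, 15/38, 8/19, 21/38, 21/38, 29/38, 1]
j=0 picked index 0: u0 ∈ [0, 4/19)
j=1 picked index 0: u0 ∈ [-1/9, 17/171)
j=2 picked index 2: u0 ∈ [-2/171, 23/342)
j=3 picked index 3: u0 ∈ [-5/114, 7/114)
j=4 picked index 5: u0 ∈ [-4/171, 37/342)
j=5 picked index 7: u0 ∈ [-1/342, 71/342)
j=6 picked index 7: u0 ∈ [-13/114, 11/114)
j=7 picked index 8: u0 ∈ [-5/342, 2/9)
j=8 picked index 8: u0 ∈ [-43/342, 1/9)
intersection: [0, 7/114)

0 7/114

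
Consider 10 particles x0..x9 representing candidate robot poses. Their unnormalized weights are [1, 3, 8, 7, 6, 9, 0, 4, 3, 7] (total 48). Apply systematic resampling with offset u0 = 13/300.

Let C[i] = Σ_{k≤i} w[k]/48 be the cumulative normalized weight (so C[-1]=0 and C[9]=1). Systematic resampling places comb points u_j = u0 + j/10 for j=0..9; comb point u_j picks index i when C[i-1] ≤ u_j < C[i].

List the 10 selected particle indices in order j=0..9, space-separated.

1 2 2 3 4 5 5 7 8 9

C = [1/48, 1/12, 1/4, 19/48, 25/48, 17/24, 17/24, 19/24, 41/48, 1]
j=0: u_0=13/300 ∈ [1/48, 1/12) → index 1
j=1: u_1=43/300 ∈ [1/12, 1/4) → index 2
j=2: u_2=73/300 ∈ [1/12, 1/4) → index 2
j=3: u_3=103/300 ∈ [1/4, 19/48) → index 3
j=4: u_4=133/300 ∈ [19/48, 25/48) → index 4
j=5: u_5=163/300 ∈ [25/48, 17/24) → index 5
j=6: u_6=193/300 ∈ [25/48, 17/24) → index 5
j=7: u_7=223/300 ∈ [17/24, 19/24) → index 7
j=8: u_8=253/300 ∈ [19/24, 41/48) → index 8
j=9: u_9=283/300 ∈ [41/48, 1) → index 9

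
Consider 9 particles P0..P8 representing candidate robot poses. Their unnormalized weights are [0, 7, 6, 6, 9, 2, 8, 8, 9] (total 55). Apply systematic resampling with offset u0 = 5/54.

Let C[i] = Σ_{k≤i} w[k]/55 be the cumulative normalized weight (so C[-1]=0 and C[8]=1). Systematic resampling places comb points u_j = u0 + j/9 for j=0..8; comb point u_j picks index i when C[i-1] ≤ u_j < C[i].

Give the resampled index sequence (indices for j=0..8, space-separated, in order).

1 2 3 4 5 6 7 8 8

C = [0, 7/55, 13/55, 19/55, 28/55, 6/11, 38/55, 46/55, 1]
j=0: u_0=5/54 ∈ [0, 7/55) → index 1
j=1: u_1=11/54 ∈ [7/55, 13/55) → index 2
j=2: u_2=17/54 ∈ [13/55, 19/55) → index 3
j=3: u_3=23/54 ∈ [19/55, 28/55) → index 4
j=4: u_4=29/54 ∈ [28/55, 6/11) → index 5
j=5: u_5=35/54 ∈ [6/11, 38/55) → index 6
j=6: u_6=41/54 ∈ [38/55, 46/55) → index 7
j=7: u_7=47/54 ∈ [46/55, 1) → index 8
j=8: u_8=53/54 ∈ [46/55, 1) → index 8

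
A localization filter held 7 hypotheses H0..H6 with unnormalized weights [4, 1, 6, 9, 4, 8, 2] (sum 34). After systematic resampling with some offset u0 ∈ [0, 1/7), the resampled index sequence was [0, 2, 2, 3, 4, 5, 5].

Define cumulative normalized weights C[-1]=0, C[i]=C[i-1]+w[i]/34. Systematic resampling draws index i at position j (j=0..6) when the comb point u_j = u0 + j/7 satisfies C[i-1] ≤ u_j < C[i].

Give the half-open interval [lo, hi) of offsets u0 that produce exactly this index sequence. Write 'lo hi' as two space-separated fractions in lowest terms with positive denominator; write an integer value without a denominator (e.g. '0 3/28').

2/119 9/238

C = [2/17, 5/34, 11/34, 10/17, 12/17, 16/17, 1]
j=0 picked index 0: u0 ∈ [0, 2/17)
j=1 picked index 2: u0 ∈ [1/238, 43/238)
j=2 picked index 2: u0 ∈ [-33/238, 9/238)
j=3 picked index 3: u0 ∈ [-25/238, 19/119)
j=4 picked index 4: u0 ∈ [2/119, 16/119)
j=5 picked index 5: u0 ∈ [-1/119, 27/119)
j=6 picked index 5: u0 ∈ [-18/119, 10/119)
intersection: [2/119, 9/238)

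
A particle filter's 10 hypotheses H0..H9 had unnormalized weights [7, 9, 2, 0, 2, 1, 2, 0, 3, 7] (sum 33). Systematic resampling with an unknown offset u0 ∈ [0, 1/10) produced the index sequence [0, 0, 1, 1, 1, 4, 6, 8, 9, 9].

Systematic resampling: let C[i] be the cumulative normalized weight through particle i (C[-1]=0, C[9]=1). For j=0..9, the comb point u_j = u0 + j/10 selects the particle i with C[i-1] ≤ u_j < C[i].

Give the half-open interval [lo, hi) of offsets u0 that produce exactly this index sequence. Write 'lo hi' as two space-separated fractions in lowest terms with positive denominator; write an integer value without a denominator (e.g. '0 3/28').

C = [7/33, 16/33, 6/11, 6/11, 20/33, 7/11, 23/33, 23/33, 26/33, 1]
j=0 picked index 0: u0 ∈ [0, 7/33)
j=1 picked index 0: u0 ∈ [-1/10, 37/330)
j=2 picked index 1: u0 ∈ [2/165, 47/165)
j=3 picked index 1: u0 ∈ [-29/330, 61/330)
j=4 picked index 1: u0 ∈ [-31/165, 14/165)
j=5 picked index 4: u0 ∈ [1/22, 7/66)
j=6 picked index 6: u0 ∈ [2/55, 16/165)
j=7 picked index 8: u0 ∈ [-1/330, 29/330)
j=8 picked index 9: u0 ∈ [-2/165, 1/5)
j=9 picked index 9: u0 ∈ [-37/330, 1/10)
intersection: [1/22, 14/165)

1/22 14/165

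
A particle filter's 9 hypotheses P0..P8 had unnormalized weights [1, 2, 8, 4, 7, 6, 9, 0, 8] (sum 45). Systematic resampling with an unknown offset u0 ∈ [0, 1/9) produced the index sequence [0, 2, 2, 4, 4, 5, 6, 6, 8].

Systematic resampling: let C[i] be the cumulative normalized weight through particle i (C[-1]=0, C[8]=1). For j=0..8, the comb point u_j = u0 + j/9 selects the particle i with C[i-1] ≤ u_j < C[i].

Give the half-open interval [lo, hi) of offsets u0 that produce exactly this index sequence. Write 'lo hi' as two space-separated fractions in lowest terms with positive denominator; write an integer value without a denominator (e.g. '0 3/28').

C = [1/45, 1/15, 11/45, 1/3, 22/45, 28/45, 37/45, 37/45, 1]
j=0 picked index 0: u0 ∈ [0, 1/45)
j=1 picked index 2: u0 ∈ [-2/45, 2/15)
j=2 picked index 2: u0 ∈ [-7/45, 1/45)
j=3 picked index 4: u0 ∈ [0, 7/45)
j=4 picked index 4: u0 ∈ [-1/9, 2/45)
j=5 picked index 5: u0 ∈ [-1/15, 1/15)
j=6 picked index 6: u0 ∈ [-2/45, 7/45)
j=7 picked index 6: u0 ∈ [-7/45, 2/45)
j=8 picked index 8: u0 ∈ [-1/15, 1/9)
intersection: [0, 1/45)

0 1/45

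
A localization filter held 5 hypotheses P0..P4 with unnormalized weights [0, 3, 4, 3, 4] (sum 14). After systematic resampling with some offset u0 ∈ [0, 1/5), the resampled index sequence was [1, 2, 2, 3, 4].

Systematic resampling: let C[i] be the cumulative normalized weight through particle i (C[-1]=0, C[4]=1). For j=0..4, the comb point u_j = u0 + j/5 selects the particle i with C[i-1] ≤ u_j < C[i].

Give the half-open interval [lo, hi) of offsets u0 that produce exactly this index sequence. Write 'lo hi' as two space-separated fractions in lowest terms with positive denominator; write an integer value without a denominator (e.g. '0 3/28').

1/70 1/10

C = [0, 3/14, 1/2, 5/7, 1]
j=0 picked index 1: u0 ∈ [0, 3/14)
j=1 picked index 2: u0 ∈ [1/70, 3/10)
j=2 picked index 2: u0 ∈ [-13/70, 1/10)
j=3 picked index 3: u0 ∈ [-1/10, 4/35)
j=4 picked index 4: u0 ∈ [-3/35, 1/5)
intersection: [1/70, 1/10)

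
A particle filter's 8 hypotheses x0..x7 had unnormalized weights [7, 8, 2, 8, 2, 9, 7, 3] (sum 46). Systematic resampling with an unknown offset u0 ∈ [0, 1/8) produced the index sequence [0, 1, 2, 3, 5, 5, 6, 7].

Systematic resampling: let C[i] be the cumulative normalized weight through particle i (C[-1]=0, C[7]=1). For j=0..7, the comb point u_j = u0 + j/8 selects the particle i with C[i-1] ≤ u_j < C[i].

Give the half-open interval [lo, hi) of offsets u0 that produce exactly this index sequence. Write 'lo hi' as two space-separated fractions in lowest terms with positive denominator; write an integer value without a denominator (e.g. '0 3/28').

2/23 11/92

C = [7/46, 15/46, 17/46, 25/46, 27/46, 18/23, 43/46, 1]
j=0 picked index 0: u0 ∈ [0, 7/46)
j=1 picked index 1: u0 ∈ [5/184, 37/184)
j=2 picked index 2: u0 ∈ [7/92, 11/92)
j=3 picked index 3: u0 ∈ [-1/184, 31/184)
j=4 picked index 5: u0 ∈ [2/23, 13/46)
j=5 picked index 5: u0 ∈ [-7/184, 29/184)
j=6 picked index 6: u0 ∈ [3/92, 17/92)
j=7 picked index 7: u0 ∈ [11/184, 1/8)
intersection: [2/23, 11/92)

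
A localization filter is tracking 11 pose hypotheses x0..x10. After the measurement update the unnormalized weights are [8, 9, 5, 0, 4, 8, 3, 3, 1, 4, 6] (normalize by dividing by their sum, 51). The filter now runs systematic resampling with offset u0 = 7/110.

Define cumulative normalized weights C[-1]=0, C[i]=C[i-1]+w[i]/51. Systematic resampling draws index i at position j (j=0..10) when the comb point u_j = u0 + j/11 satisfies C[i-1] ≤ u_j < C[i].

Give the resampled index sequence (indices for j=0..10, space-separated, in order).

C = [8/51, 1/3, 22/51, 22/51, 26/51, 2/3, 37/51, 40/51, 41/51, 15/17, 1]
j=0: u_0=7/110 ∈ [0, 8/51) → index 0
j=1: u_1=17/110 ∈ [0, 8/51) → index 0
j=2: u_2=27/110 ∈ [8/51, 1/3) → index 1
j=3: u_3=37/110 ∈ [1/3, 22/51) → index 2
j=4: u_4=47/110 ∈ [1/3, 22/51) → index 2
j=5: u_5=57/110 ∈ [26/51, 2/3) → index 5
j=6: u_6=67/110 ∈ [26/51, 2/3) → index 5
j=7: u_7=7/10 ∈ [2/3, 37/51) → index 6
j=8: u_8=87/110 ∈ [40/51, 41/51) → index 8
j=9: u_9=97/110 ∈ [41/51, 15/17) → index 9
j=10: u_10=107/110 ∈ [15/17, 1) → index 10

0 0 1 2 2 5 5 6 8 9 10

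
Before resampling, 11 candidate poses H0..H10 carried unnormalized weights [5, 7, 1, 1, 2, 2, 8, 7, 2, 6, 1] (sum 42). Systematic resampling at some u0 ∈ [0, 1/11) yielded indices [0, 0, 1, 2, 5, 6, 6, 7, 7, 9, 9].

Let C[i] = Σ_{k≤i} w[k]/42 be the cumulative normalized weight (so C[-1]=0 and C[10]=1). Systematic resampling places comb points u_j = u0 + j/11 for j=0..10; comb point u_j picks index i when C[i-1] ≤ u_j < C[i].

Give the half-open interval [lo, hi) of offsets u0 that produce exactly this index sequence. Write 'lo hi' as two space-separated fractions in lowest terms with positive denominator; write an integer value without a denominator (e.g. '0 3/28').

4/231 13/462

C = [5/42, 2/7, 13/42, 1/3, 8/21, 3/7, 13/21, 11/14, 5/6, 41/42, 1]
j=0 picked index 0: u0 ∈ [0, 5/42)
j=1 picked index 0: u0 ∈ [-1/11, 13/462)
j=2 picked index 1: u0 ∈ [-29/462, 8/77)
j=3 picked index 2: u0 ∈ [1/77, 17/462)
j=4 picked index 5: u0 ∈ [4/231, 5/77)
j=5 picked index 6: u0 ∈ [-2/77, 38/231)
j=6 picked index 6: u0 ∈ [-9/77, 17/231)
j=7 picked index 7: u0 ∈ [-4/231, 23/154)
j=8 picked index 7: u0 ∈ [-25/231, 9/154)
j=9 picked index 9: u0 ∈ [1/66, 73/462)
j=10 picked index 9: u0 ∈ [-5/66, 31/462)
intersection: [4/231, 13/462)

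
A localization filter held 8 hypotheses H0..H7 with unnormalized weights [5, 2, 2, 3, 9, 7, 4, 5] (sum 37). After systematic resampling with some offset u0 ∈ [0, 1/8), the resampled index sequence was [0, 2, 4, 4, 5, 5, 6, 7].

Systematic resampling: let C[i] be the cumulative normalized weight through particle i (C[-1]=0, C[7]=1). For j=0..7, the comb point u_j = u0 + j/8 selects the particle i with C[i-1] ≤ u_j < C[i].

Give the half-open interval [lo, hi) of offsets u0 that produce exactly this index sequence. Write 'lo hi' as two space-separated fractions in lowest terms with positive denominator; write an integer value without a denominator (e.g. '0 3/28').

C = [5/37, 7/37, 9/37, 12/37, 21/37, 28/37, 32/37, 1]
j=0 picked index 0: u0 ∈ [0, 5/37)
j=1 picked index 2: u0 ∈ [19/296, 35/296)
j=2 picked index 4: u0 ∈ [11/148, 47/148)
j=3 picked index 4: u0 ∈ [-15/296, 57/296)
j=4 picked index 5: u0 ∈ [5/74, 19/74)
j=5 picked index 5: u0 ∈ [-17/296, 39/296)
j=6 picked index 6: u0 ∈ [1/148, 17/148)
j=7 picked index 7: u0 ∈ [-3/296, 1/8)
intersection: [11/148, 17/148)

11/148 17/148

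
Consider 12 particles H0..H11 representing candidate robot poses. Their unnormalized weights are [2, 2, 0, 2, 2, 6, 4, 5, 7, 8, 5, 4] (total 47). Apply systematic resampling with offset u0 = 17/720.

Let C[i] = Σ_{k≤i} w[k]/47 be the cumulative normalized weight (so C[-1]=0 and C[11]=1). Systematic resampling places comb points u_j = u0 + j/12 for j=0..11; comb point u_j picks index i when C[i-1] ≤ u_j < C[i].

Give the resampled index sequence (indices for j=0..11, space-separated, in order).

0 3 5 5 6 7 8 8 9 9 10 11

C = [2/47, 4/47, 4/47, 6/47, 8/47, 14/47, 18/47, 23/47, 30/47, 38/47, 43/47, 1]
j=0: u_0=17/720 ∈ [0, 2/47) → index 0
j=1: u_1=77/720 ∈ [4/47, 6/47) → index 3
j=2: u_2=137/720 ∈ [8/47, 14/47) → index 5
j=3: u_3=197/720 ∈ [8/47, 14/47) → index 5
j=4: u_4=257/720 ∈ [14/47, 18/47) → index 6
j=5: u_5=317/720 ∈ [18/47, 23/47) → index 7
j=6: u_6=377/720 ∈ [23/47, 30/47) → index 8
j=7: u_7=437/720 ∈ [23/47, 30/47) → index 8
j=8: u_8=497/720 ∈ [30/47, 38/47) → index 9
j=9: u_9=557/720 ∈ [30/47, 38/47) → index 9
j=10: u_10=617/720 ∈ [38/47, 43/47) → index 10
j=11: u_11=677/720 ∈ [43/47, 1) → index 11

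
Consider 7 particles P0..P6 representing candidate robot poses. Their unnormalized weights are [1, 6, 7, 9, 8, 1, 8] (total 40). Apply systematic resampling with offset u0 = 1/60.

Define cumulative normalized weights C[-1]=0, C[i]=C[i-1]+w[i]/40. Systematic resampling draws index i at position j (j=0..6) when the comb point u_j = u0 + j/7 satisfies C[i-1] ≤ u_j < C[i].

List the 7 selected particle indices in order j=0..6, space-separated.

0 1 2 3 4 4 6

C = [1/40, 7/40, 7/20, 23/40, 31/40, 4/5, 1]
j=0: u_0=1/60 ∈ [0, 1/40) → index 0
j=1: u_1=67/420 ∈ [1/40, 7/40) → index 1
j=2: u_2=127/420 ∈ [7/40, 7/20) → index 2
j=3: u_3=187/420 ∈ [7/20, 23/40) → index 3
j=4: u_4=247/420 ∈ [23/40, 31/40) → index 4
j=5: u_5=307/420 ∈ [23/40, 31/40) → index 4
j=6: u_6=367/420 ∈ [4/5, 1) → index 6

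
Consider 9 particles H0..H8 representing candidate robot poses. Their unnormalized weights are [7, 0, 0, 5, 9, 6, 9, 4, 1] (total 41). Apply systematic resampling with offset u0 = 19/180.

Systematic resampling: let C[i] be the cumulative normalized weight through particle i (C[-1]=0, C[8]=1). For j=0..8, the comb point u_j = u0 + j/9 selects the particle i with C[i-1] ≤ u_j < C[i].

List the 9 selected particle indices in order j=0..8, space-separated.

C = [7/41, 7/41, 7/41, 12/41, 21/41, 27/41, 36/41, 40/41, 1]
j=0: u_0=19/180 ∈ [0, 7/41) → index 0
j=1: u_1=13/60 ∈ [7/41, 12/41) → index 3
j=2: u_2=59/180 ∈ [12/41, 21/41) → index 4
j=3: u_3=79/180 ∈ [12/41, 21/41) → index 4
j=4: u_4=11/20 ∈ [21/41, 27/41) → index 5
j=5: u_5=119/180 ∈ [27/41, 36/41) → index 6
j=6: u_6=139/180 ∈ [27/41, 36/41) → index 6
j=7: u_7=53/60 ∈ [36/41, 40/41) → index 7
j=8: u_8=179/180 ∈ [40/41, 1) → index 8

0 3 4 4 5 6 6 7 8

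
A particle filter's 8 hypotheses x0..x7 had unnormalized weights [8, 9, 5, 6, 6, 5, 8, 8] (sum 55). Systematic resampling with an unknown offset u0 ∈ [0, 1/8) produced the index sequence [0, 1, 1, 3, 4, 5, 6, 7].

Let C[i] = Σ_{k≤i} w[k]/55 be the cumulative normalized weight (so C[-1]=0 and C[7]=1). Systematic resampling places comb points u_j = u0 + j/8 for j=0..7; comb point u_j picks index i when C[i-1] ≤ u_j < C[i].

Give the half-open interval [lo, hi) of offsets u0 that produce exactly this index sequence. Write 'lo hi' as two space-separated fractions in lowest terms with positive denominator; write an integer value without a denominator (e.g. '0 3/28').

C = [8/55, 17/55, 2/5, 28/55, 34/55, 39/55, 47/55, 1]
j=0 picked index 0: u0 ∈ [0, 8/55)
j=1 picked index 1: u0 ∈ [9/440, 81/440)
j=2 picked index 1: u0 ∈ [-23/220, 13/220)
j=3 picked index 3: u0 ∈ [1/40, 59/440)
j=4 picked index 4: u0 ∈ [1/110, 13/110)
j=5 picked index 5: u0 ∈ [-3/440, 37/440)
j=6 picked index 6: u0 ∈ [-9/220, 23/220)
j=7 picked index 7: u0 ∈ [-9/440, 1/8)
intersection: [1/40, 13/220)

1/40 13/220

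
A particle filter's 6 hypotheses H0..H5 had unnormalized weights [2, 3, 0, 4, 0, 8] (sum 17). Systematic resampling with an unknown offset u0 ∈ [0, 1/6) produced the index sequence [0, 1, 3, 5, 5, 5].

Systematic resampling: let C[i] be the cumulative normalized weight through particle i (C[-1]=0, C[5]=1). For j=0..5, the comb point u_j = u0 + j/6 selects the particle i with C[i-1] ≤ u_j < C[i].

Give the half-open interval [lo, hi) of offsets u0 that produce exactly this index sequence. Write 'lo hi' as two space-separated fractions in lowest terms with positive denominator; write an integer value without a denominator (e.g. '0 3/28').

1/34 2/17

C = [2/17, 5/17, 5/17, 9/17, 9/17, 1]
j=0 picked index 0: u0 ∈ [0, 2/17)
j=1 picked index 1: u0 ∈ [-5/102, 13/102)
j=2 picked index 3: u0 ∈ [-2/51, 10/51)
j=3 picked index 5: u0 ∈ [1/34, 1/2)
j=4 picked index 5: u0 ∈ [-7/51, 1/3)
j=5 picked index 5: u0 ∈ [-31/102, 1/6)
intersection: [1/34, 2/17)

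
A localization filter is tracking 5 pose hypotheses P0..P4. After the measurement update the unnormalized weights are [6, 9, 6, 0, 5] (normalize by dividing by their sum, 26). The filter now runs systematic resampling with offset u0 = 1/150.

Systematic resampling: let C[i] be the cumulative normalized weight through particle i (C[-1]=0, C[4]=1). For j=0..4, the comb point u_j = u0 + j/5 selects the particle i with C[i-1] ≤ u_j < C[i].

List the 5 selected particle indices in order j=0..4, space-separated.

C = [3/13, 15/26, 21/26, 21/26, 1]
j=0: u_0=1/150 ∈ [0, 3/13) → index 0
j=1: u_1=31/150 ∈ [0, 3/13) → index 0
j=2: u_2=61/150 ∈ [3/13, 15/26) → index 1
j=3: u_3=91/150 ∈ [15/26, 21/26) → index 2
j=4: u_4=121/150 ∈ [15/26, 21/26) → index 2

0 0 1 2 2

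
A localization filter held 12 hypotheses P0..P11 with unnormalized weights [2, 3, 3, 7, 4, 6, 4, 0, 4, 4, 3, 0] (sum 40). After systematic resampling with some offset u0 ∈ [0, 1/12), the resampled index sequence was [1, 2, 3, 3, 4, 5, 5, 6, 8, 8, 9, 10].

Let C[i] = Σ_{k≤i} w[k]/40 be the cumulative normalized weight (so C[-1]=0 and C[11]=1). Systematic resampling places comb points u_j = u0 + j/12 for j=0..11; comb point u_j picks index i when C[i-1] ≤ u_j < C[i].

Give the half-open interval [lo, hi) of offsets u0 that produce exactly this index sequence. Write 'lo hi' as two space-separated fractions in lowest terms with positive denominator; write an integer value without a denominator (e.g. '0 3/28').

C = [1/20, 1/8, 1/5, 3/8, 19/40, 5/8, 29/40, 29/40, 33/40, 37/40, 1, 1]
j=0 picked index 1: u0 ∈ [1/20, 1/8)
j=1 picked index 2: u0 ∈ [1/24, 7/60)
j=2 picked index 3: u0 ∈ [1/30, 5/24)
j=3 picked index 3: u0 ∈ [-1/20, 1/8)
j=4 picked index 4: u0 ∈ [1/24, 17/120)
j=5 picked index 5: u0 ∈ [7/120, 5/24)
j=6 picked index 5: u0 ∈ [-1/40, 1/8)
j=7 picked index 6: u0 ∈ [1/24, 17/120)
j=8 picked index 8: u0 ∈ [7/120, 19/120)
j=9 picked index 8: u0 ∈ [-1/40, 3/40)
j=10 picked index 9: u0 ∈ [-1/120, 11/120)
j=11 picked index 10: u0 ∈ [1/120, 1/12)
intersection: [7/120, 3/40)

7/120 3/40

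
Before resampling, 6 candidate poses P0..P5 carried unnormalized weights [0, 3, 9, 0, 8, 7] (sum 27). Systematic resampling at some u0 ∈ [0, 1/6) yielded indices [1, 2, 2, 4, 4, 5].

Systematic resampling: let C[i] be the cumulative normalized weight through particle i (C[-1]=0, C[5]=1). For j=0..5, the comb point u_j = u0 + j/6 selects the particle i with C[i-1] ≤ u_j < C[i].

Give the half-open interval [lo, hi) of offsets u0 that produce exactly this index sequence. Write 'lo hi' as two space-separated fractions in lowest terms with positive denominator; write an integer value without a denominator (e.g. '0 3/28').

C = [0, 1/9, 4/9, 4/9, 20/27, 1]
j=0 picked index 1: u0 ∈ [0, 1/9)
j=1 picked index 2: u0 ∈ [-1/18, 5/18)
j=2 picked index 2: u0 ∈ [-2/9, 1/9)
j=3 picked index 4: u0 ∈ [-1/18, 13/54)
j=4 picked index 4: u0 ∈ [-2/9, 2/27)
j=5 picked index 5: u0 ∈ [-5/54, 1/6)
intersection: [0, 2/27)

0 2/27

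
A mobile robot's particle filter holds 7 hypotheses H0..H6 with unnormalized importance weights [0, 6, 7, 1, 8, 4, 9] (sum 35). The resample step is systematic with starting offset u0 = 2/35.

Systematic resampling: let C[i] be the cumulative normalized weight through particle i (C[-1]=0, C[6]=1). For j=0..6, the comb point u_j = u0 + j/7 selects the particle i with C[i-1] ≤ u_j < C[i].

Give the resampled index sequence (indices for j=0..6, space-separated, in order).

C = [0, 6/35, 13/35, 2/5, 22/35, 26/35, 1]
j=0: u_0=2/35 ∈ [0, 6/35) → index 1
j=1: u_1=1/5 ∈ [6/35, 13/35) → index 2
j=2: u_2=12/35 ∈ [6/35, 13/35) → index 2
j=3: u_3=17/35 ∈ [2/5, 22/35) → index 4
j=4: u_4=22/35 ∈ [22/35, 26/35) → index 5
j=5: u_5=27/35 ∈ [26/35, 1) → index 6
j=6: u_6=32/35 ∈ [26/35, 1) → index 6

1 2 2 4 5 6 6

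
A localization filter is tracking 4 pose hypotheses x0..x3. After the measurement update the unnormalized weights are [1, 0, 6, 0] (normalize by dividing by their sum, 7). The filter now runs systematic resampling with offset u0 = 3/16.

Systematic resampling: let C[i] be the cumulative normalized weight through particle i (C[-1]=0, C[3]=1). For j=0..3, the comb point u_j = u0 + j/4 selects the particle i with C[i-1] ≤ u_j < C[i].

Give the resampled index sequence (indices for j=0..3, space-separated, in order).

2 2 2 2

C = [1/7, 1/7, 1, 1]
j=0: u_0=3/16 ∈ [1/7, 1) → index 2
j=1: u_1=7/16 ∈ [1/7, 1) → index 2
j=2: u_2=11/16 ∈ [1/7, 1) → index 2
j=3: u_3=15/16 ∈ [1/7, 1) → index 2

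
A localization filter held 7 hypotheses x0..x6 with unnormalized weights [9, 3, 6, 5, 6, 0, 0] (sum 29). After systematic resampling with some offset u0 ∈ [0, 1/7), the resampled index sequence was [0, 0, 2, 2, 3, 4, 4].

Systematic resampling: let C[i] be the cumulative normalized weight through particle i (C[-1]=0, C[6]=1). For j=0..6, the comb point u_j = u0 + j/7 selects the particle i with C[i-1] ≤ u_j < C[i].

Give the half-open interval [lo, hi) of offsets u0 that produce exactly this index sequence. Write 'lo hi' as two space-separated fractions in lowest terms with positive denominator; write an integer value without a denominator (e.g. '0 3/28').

C = [9/29, 12/29, 18/29, 23/29, 1, 1, 1]
j=0 picked index 0: u0 ∈ [0, 9/29)
j=1 picked index 0: u0 ∈ [-1/7, 34/203)
j=2 picked index 2: u0 ∈ [26/203, 68/203)
j=3 picked index 2: u0 ∈ [-3/203, 39/203)
j=4 picked index 3: u0 ∈ [10/203, 45/203)
j=5 picked index 4: u0 ∈ [16/203, 2/7)
j=6 picked index 4: u0 ∈ [-13/203, 1/7)
intersection: [26/203, 1/7)

26/203 1/7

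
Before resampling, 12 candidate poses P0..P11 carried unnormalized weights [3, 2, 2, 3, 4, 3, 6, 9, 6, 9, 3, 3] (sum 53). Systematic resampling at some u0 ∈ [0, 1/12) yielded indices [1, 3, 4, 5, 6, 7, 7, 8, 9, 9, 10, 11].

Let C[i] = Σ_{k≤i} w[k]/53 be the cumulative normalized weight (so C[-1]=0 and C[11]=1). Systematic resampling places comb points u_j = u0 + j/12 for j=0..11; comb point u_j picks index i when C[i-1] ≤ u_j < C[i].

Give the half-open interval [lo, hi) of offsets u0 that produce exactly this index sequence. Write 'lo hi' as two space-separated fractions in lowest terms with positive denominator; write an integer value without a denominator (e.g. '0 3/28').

3/53 15/212

C = [3/53, 5/53, 7/53, 10/53, 14/53, 17/53, 23/53, 32/53, 38/53, 47/53, 50/53, 1]
j=0 picked index 1: u0 ∈ [3/53, 5/53)
j=1 picked index 3: u0 ∈ [31/636, 67/636)
j=2 picked index 4: u0 ∈ [7/318, 31/318)
j=3 picked index 5: u0 ∈ [3/212, 15/212)
j=4 picked index 6: u0 ∈ [-2/159, 16/159)
j=5 picked index 7: u0 ∈ [11/636, 119/636)
j=6 picked index 7: u0 ∈ [-7/106, 11/106)
j=7 picked index 8: u0 ∈ [13/636, 85/636)
j=8 picked index 9: u0 ∈ [8/159, 35/159)
j=9 picked index 9: u0 ∈ [-7/212, 29/212)
j=10 picked index 10: u0 ∈ [17/318, 35/318)
j=11 picked index 11: u0 ∈ [17/636, 1/12)
intersection: [3/53, 15/212)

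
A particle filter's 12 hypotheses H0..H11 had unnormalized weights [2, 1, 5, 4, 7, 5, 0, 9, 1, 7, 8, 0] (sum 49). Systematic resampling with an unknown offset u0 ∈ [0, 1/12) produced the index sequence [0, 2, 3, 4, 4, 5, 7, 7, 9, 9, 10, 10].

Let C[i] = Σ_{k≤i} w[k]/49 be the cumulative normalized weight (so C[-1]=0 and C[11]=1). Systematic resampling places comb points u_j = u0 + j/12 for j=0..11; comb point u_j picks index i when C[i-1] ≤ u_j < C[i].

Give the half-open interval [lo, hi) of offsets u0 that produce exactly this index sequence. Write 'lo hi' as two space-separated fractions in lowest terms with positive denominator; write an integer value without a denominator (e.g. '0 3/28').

4/147 2/49

C = [2/49, 3/49, 8/49, 12/49, 19/49, 24/49, 24/49, 33/49, 34/49, 41/49, 1, 1]
j=0 picked index 0: u0 ∈ [0, 2/49)
j=1 picked index 2: u0 ∈ [-13/588, 47/588)
j=2 picked index 3: u0 ∈ [-1/294, 23/294)
j=3 picked index 4: u0 ∈ [-1/196, 27/196)
j=4 picked index 4: u0 ∈ [-13/147, 8/147)
j=5 picked index 5: u0 ∈ [-17/588, 43/588)
j=6 picked index 7: u0 ∈ [-1/98, 17/98)
j=7 picked index 7: u0 ∈ [-55/588, 53/588)
j=8 picked index 9: u0 ∈ [4/147, 25/147)
j=9 picked index 9: u0 ∈ [-11/196, 17/196)
j=10 picked index 10: u0 ∈ [1/294, 1/6)
j=11 picked index 10: u0 ∈ [-47/588, 1/12)
intersection: [4/147, 2/49)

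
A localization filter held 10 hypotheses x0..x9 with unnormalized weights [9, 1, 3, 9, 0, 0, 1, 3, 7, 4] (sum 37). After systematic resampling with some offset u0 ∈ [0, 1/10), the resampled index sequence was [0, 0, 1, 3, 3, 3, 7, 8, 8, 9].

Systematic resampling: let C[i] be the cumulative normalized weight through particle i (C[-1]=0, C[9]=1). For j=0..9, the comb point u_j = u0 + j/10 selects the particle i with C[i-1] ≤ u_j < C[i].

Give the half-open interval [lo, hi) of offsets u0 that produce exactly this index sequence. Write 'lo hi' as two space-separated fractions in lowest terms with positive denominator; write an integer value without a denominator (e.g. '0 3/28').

19/370 13/185

C = [9/37, 10/37, 13/37, 22/37, 22/37, 22/37, 23/37, 26/37, 33/37, 1]
j=0 picked index 0: u0 ∈ [0, 9/37)
j=1 picked index 0: u0 ∈ [-1/10, 53/370)
j=2 picked index 1: u0 ∈ [8/185, 13/185)
j=3 picked index 3: u0 ∈ [19/370, 109/370)
j=4 picked index 3: u0 ∈ [-9/185, 36/185)
j=5 picked index 3: u0 ∈ [-11/74, 7/74)
j=6 picked index 7: u0 ∈ [4/185, 19/185)
j=7 picked index 8: u0 ∈ [1/370, 71/370)
j=8 picked index 8: u0 ∈ [-18/185, 17/185)
j=9 picked index 9: u0 ∈ [-3/370, 1/10)
intersection: [19/370, 13/185)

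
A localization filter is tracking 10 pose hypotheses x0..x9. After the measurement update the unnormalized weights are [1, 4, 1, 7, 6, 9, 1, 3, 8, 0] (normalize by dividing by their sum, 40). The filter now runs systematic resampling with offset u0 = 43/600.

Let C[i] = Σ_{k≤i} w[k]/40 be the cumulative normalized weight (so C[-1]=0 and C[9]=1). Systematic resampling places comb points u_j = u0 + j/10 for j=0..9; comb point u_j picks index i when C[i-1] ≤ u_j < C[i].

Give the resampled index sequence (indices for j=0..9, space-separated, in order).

1 3 3 4 4 5 5 7 8 8

C = [1/40, 1/8, 3/20, 13/40, 19/40, 7/10, 29/40, 4/5, 1, 1]
j=0: u_0=43/600 ∈ [1/40, 1/8) → index 1
j=1: u_1=103/600 ∈ [3/20, 13/40) → index 3
j=2: u_2=163/600 ∈ [3/20, 13/40) → index 3
j=3: u_3=223/600 ∈ [13/40, 19/40) → index 4
j=4: u_4=283/600 ∈ [13/40, 19/40) → index 4
j=5: u_5=343/600 ∈ [19/40, 7/10) → index 5
j=6: u_6=403/600 ∈ [19/40, 7/10) → index 5
j=7: u_7=463/600 ∈ [29/40, 4/5) → index 7
j=8: u_8=523/600 ∈ [4/5, 1) → index 8
j=9: u_9=583/600 ∈ [4/5, 1) → index 8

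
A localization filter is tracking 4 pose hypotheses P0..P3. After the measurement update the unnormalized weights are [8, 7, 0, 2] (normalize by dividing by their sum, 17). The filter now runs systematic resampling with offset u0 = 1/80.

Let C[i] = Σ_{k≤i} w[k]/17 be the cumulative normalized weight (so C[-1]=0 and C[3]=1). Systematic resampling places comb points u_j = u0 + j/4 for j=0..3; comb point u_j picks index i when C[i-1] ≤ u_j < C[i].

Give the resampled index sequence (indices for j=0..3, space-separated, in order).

0 0 1 1

C = [8/17, 15/17, 15/17, 1]
j=0: u_0=1/80 ∈ [0, 8/17) → index 0
j=1: u_1=21/80 ∈ [0, 8/17) → index 0
j=2: u_2=41/80 ∈ [8/17, 15/17) → index 1
j=3: u_3=61/80 ∈ [8/17, 15/17) → index 1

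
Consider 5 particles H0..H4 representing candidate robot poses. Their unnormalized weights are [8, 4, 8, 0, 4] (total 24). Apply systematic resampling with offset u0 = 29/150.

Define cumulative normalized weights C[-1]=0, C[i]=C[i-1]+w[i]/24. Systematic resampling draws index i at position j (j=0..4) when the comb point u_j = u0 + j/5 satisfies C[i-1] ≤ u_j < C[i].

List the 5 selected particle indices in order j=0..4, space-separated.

0 1 2 2 4

C = [1/3, 1/2, 5/6, 5/6, 1]
j=0: u_0=29/150 ∈ [0, 1/3) → index 0
j=1: u_1=59/150 ∈ [1/3, 1/2) → index 1
j=2: u_2=89/150 ∈ [1/2, 5/6) → index 2
j=3: u_3=119/150 ∈ [1/2, 5/6) → index 2
j=4: u_4=149/150 ∈ [5/6, 1) → index 4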